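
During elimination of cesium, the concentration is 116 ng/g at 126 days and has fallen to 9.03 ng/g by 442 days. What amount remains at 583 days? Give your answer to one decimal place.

2.9 ng/g

Over Δt = 442 − 126 = 316 days, the level fell by a factor of 116/9.03 ≈ 12.846.
n = log₂(12.846) ≈ 3.6833 half-lives, so t½ = 316/3.6833 ≈ 85.794 days.
From t = 442 to t = 583: 9.03 × (1/2)^((583−442)/85.794) ≈ 2.8904 ng/g.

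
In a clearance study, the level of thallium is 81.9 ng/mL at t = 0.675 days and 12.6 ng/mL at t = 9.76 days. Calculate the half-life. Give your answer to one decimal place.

Over Δt = 9.76 − 0.675 = 9.085 days, the level fell by a factor of 81.9/12.6 ≈ 6.5.
n = log₂(6.5) ≈ 2.7004 half-lives, so t½ = 9.085/2.7004 ≈ 3.3643 days.

3.4 days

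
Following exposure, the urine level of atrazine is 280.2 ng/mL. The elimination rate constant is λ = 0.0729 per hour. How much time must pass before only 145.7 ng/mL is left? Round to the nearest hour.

9 hours

t½ = ln 2 / λ = 0.69315 / 0.0729 ≈ 9.5082 hours.
Fraction remaining = 145.7/280.2 ≈ 0.51999.
n = log₂(280.2/145.7) = ln(1.9231)/ln 2 ≈ 0.94346 half-lives.
t = n × t½ = 0.94346 × 9.5082 ≈ 8.9706 hours.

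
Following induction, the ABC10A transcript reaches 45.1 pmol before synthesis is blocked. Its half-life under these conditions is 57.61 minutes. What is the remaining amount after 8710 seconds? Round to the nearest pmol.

Convert the elapsed time: 8710 seconds = 145.167 minutes.
Number of half-lives: n = 145.167/57.61 ≈ 2.5198.
Remaining = 45.1 × (1/2)^2.5198 = 45.1 × 0.17437 ≈ 7.8639 pmol.

8 pmol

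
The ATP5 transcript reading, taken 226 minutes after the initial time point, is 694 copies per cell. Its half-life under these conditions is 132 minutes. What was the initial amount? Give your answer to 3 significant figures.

2270 copies per cell

Number of half-lives elapsed: n = 226/132 ≈ 1.7121.
A₀ = A × 2^n = 694 × 2^1.7121 = 694 × 3.2764 ≈ 2273.8 copies per cell.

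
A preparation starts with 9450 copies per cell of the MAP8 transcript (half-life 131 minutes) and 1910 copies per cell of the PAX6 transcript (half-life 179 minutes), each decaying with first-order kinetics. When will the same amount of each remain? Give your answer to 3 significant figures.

1130 minutes

Set 9450·(1/2)^(t/131) = 1910·(1/2)^(t/179).
Taking log₂: log₂(9450/1910) = t·(1/131 − 1/179).
log₂(4.9476) = 2.3067; 1/131 − 1/179 = 0.002047.
t = 2.3067 / 0.002047 ≈ 1126.9 minutes.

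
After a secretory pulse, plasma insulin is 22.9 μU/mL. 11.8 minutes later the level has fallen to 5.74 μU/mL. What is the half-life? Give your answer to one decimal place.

A/A₀ = 5.74/22.9 ≈ 0.25066.
n = log₂(3.9895) ≈ 1.9962 half-lives elapsed in 11.8 minutes.
t½ = 11.8/1.9962 ≈ 5.9112 minutes.

5.9 minutes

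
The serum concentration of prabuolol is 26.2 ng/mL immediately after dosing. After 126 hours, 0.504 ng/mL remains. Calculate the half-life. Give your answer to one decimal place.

A/A₀ = 0.504/26.2 ≈ 0.019237.
n = log₂(51.984) ≈ 5.7 half-lives elapsed in 126 hours.
t½ = 126/5.7 ≈ 22.105 hours.

22.1 hours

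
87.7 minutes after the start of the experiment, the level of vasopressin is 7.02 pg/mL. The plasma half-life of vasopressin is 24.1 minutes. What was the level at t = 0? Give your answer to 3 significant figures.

Number of half-lives elapsed: n = 87.7/24.1 ≈ 3.639.
A₀ = A × 2^n = 7.02 × 2^3.639 = 7.02 × 12.458 ≈ 87.455 pg/mL.

87.5 pg/mL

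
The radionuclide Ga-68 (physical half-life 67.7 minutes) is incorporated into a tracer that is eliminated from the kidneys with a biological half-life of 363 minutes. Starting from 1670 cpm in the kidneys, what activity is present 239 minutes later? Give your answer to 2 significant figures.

92 cpm

1/t_eff = 1/t_phys + 1/t_biol = 1/67.7 + 1/363 = 0.017526 per minute.
t_eff = 67.7 × 363 / (67.7 + 363) ≈ 57.059 minutes.
Remaining = 1670 × (1/2)^(239/57.059) = 1670 × (1/2)^4.1887 ≈ 91.579 cpm.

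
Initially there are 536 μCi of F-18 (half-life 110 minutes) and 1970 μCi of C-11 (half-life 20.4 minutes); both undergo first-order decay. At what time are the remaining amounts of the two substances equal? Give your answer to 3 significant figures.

Set 536·(1/2)^(t/110) = 1970·(1/2)^(t/20.4).
Taking log₂: log₂(536/1970) = t·(1/110 − 1/20.4).
log₂(0.27208) = -1.8779; 1/110 − 1/20.4 = -0.039929.
t = -1.8779 / -0.039929 ≈ 47.031 minutes.

47.0 minutes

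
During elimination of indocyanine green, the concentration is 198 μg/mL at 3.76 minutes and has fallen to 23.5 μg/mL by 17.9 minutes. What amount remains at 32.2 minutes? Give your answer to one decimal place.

Over Δt = 17.9 − 3.76 = 14.14 minutes, the level fell by a factor of 198/23.5 ≈ 8.4255.
n = log₂(8.4255) ≈ 3.0748 half-lives, so t½ = 14.14/3.0748 ≈ 4.5987 minutes.
From t = 17.9 to t = 32.2: 23.5 × (1/2)^((32.2−17.9)/4.5987) ≈ 2.7227 μg/mL.

2.7 μg/mL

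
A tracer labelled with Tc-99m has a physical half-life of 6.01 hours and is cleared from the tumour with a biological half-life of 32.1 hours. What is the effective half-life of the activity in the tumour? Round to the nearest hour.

1/t_eff = 1/t_phys + 1/t_biol = 1/6.01 + 1/32.1 = 0.19754 per hour.
t_eff = 6.01 × 32.1 / (6.01 + 32.1) ≈ 5.0622 hours.

5 hours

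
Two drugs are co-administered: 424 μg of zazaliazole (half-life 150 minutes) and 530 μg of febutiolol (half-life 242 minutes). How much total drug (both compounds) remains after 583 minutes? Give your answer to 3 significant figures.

128 μg

zazaliazole: 424 × (1/2)^(583/150) = 424 × (1/2)^3.8867 ≈ 28.666 μg.
febutiolol: 530 × (1/2)^(583/242) = 530 × (1/2)^2.4091 ≈ 99.785 μg.
Total = 28.666 + 99.785 ≈ 128.45 μg.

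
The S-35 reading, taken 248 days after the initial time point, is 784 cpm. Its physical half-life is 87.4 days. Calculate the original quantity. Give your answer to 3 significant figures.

5600 cpm

Number of half-lives elapsed: n = 248/87.4 ≈ 2.8375.
A₀ = A × 2^n = 784 × 2^2.8375 = 784 × 7.1479 ≈ 5604 cpm.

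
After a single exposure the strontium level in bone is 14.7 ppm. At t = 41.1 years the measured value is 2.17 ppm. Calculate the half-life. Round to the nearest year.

15 years

A/A₀ = 2.17/14.7 ≈ 0.14762.
n = log₂(6.7742) ≈ 2.76 half-lives elapsed in 41.1 years.
t½ = 41.1/2.76 ≈ 14.891 years.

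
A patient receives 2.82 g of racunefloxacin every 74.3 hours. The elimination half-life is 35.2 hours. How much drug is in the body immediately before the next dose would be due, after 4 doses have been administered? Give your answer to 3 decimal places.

0.847 g

The 4 doses were given 297.2, 222.9, 148.6, 74.3 hours ago.
Total = 2.82·(1/2)^(297.2/35.2) + 2.82·(1/2)^(222.9/35.2) + 2.82·(1/2)^(148.6/35.2) + 2.82·(1/2)^(74.3/35.2)
      = 0.0081021 + 0.034995 + 0.15116 + 0.65288 ≈ 0.84714 g.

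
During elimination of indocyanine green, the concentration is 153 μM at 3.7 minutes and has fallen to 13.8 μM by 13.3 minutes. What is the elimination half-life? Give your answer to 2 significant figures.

2.8 minutes

Over Δt = 13.3 − 3.7 = 9.6 minutes, the level fell by a factor of 153/13.8 ≈ 11.087.
n = log₂(11.087) ≈ 3.4708 half-lives, so t½ = 9.6/3.4708 ≈ 2.7659 minutes.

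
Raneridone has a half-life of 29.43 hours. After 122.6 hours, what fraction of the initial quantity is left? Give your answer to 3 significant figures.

0.0557

n = 122.6/29.43 ≈ 4.1658 half-lives.
Fraction remaining = (1/2)^4.1658 ≈ 0.055714.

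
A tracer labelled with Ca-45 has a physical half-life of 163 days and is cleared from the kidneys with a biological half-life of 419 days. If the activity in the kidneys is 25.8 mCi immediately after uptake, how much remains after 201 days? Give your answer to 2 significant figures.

1/t_eff = 1/t_phys + 1/t_biol = 1/163 + 1/419 = 0.0085216 per day.
t_eff = 163 × 419 / (163 + 419) ≈ 117.35 days.
Remaining = 25.8 × (1/2)^(201/117.35) = 25.8 × (1/2)^1.7128 ≈ 7.8705 mCi.

7.9 mCi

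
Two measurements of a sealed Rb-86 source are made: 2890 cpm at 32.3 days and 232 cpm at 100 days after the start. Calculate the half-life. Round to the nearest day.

Over Δt = 100 − 32.3 = 67.7 days, the level fell by a factor of 2890/232 ≈ 12.457.
n = log₂(12.457) ≈ 3.6389 half-lives, so t½ = 67.7/3.6389 ≈ 18.605 days.

19 days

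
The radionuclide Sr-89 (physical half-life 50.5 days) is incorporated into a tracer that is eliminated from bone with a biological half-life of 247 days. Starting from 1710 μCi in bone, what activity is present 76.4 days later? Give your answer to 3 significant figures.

1/t_eff = 1/t_phys + 1/t_biol = 1/50.5 + 1/247 = 0.023851 per day.
t_eff = 50.5 × 247 / (50.5 + 247) ≈ 41.928 days.
Remaining = 1710 × (1/2)^(76.4/41.928) = 1710 × (1/2)^1.8222 ≈ 483.58 μCi.

484 μCi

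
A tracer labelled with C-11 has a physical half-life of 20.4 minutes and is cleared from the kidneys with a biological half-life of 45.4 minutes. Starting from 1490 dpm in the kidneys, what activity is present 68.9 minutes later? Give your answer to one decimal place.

1/t_eff = 1/t_phys + 1/t_biol = 1/20.4 + 1/45.4 = 0.071046 per minute.
t_eff = 20.4 × 45.4 / (20.4 + 45.4) ≈ 14.075 minutes.
Remaining = 1490 × (1/2)^(68.9/14.075) = 1490 × (1/2)^4.8951 ≈ 50.075 dpm.

50.1 dpm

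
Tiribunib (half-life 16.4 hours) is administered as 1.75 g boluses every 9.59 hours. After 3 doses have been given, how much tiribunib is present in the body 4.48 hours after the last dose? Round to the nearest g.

The 3 doses were given 23.66, 14.07, 4.48 hours ago.
Total = 1.75·(1/2)^(23.66/16.4) + 1.75·(1/2)^(14.07/16.4) + 1.75·(1/2)^(4.48/16.4)
      = 0.64379 + 0.96555 + 1.4481 ≈ 3.0575 g.

3 g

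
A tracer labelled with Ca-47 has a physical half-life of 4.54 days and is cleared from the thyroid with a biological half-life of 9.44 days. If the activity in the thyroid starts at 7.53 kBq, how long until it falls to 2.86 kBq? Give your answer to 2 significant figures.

4.3 days

1/t_eff = 1/t_phys + 1/t_biol = 1/4.54 + 1/9.44 = 0.3262 per day.
t_eff = 4.54 × 9.44 / (4.54 + 9.44) ≈ 3.0656 days.
n = log₂(7.53/2.86) ≈ 1.3966; t = 1.3966 × 3.0656 ≈ 4.2816 days.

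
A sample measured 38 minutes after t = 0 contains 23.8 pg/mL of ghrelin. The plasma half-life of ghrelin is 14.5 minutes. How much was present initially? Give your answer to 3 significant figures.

Number of half-lives elapsed: n = 38/14.5 ≈ 2.6207.
A₀ = A × 2^n = 23.8 × 2^2.6207 = 23.8 × 6.1504 ≈ 146.38 pg/mL.

146 pg/mL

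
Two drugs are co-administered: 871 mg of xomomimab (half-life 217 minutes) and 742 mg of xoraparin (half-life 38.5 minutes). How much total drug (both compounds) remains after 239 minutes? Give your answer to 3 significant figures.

xomomimab: 871 × (1/2)^(239/217) = 871 × (1/2)^1.1014 ≈ 405.95 mg.
xoraparin: 742 × (1/2)^(239/38.5) = 742 × (1/2)^6.2078 ≈ 10.039 mg.
Total = 405.95 + 10.039 ≈ 415.99 mg.

416 mg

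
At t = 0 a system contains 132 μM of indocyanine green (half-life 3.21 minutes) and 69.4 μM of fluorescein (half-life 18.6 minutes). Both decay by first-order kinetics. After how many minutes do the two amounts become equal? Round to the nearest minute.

4 minutes

Set 132·(1/2)^(t/3.21) = 69.4·(1/2)^(t/18.6).
Taking log₂: log₂(132/69.4) = t·(1/3.21 − 1/18.6).
log₂(1.902) = 0.92753; 1/3.21 − 1/18.6 = 0.25776.
t = 0.92753 / 0.25776 ≈ 3.5984 minutes.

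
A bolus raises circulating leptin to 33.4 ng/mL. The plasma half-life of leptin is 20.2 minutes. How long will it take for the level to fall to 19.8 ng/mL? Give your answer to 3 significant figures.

Fraction remaining = 19.8/33.4 ≈ 0.59281.
n = log₂(33.4/19.8) = ln(1.6869)/ln 2 ≈ 0.75435 half-lives.
t = n × t½ = 0.75435 × 20.2 ≈ 15.238 minutes.

15.2 minutes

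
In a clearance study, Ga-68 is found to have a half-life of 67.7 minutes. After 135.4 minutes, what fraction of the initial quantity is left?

0.25

n = 135.4/67.7 ≈ 2 half-lives.
Fraction remaining = (1/2)^2 ≈ 0.25.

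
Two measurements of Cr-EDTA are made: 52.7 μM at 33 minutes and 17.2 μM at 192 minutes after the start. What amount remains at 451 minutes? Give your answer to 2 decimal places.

2.78 μM

Over Δt = 192 − 33 = 159 minutes, the level fell by a factor of 52.7/17.2 ≈ 3.064.
n = log₂(3.064) ≈ 1.6154 half-lives, so t½ = 159/1.6154 ≈ 98.428 minutes.
From t = 192 to t = 451: 17.2 × (1/2)^((451−192)/98.428) ≈ 2.7759 μM.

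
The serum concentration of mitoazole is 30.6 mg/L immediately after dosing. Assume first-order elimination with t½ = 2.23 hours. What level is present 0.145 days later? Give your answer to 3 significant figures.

Convert the elapsed time: 0.145 days = 3.48 hours.
Number of half-lives: n = 3.48/2.23 ≈ 1.5605.
Remaining = 30.6 × (1/2)^1.5605 = 30.6 × 0.33902 ≈ 10.374 mg/L.

10.4 mg/L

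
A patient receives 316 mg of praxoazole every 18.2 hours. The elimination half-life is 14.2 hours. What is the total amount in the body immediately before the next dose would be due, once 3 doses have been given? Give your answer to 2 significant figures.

The 3 doses were given 54.6, 36.4, 18.2 hours ago.
Total = 316·(1/2)^(54.6/14.2) + 316·(1/2)^(36.4/14.2) + 316·(1/2)^(18.2/14.2)
      = 21.989 + 53.46 + 129.98 ≈ 205.42 mg.

210 mg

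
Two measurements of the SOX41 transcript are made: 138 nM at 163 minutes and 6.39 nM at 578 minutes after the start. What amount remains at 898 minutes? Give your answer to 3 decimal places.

0.598 nM

Over Δt = 578 − 163 = 415 minutes, the level fell by a factor of 138/6.39 ≈ 21.596.
n = log₂(21.596) ≈ 4.4327 half-lives, so t½ = 415/4.4327 ≈ 93.622 minutes.
From t = 578 to t = 898: 6.39 × (1/2)^((898−578)/93.622) ≈ 0.59784 nM.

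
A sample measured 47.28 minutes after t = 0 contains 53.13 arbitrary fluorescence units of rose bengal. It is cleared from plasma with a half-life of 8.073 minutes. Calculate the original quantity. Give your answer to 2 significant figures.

3100 arbitrary fluorescence units

Number of half-lives elapsed: n = 47.28/8.073 ≈ 5.8566.
A₀ = A × 2^n = 53.13 × 2^5.8566 = 53.13 × 57.943 ≈ 3078.5 arbitrary fluorescence units.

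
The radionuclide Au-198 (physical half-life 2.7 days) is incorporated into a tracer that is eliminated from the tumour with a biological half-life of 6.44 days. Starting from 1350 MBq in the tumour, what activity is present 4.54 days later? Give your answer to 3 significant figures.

258 MBq

1/t_eff = 1/t_phys + 1/t_biol = 1/2.7 + 1/6.44 = 0.52565 per day.
t_eff = 2.7 × 6.44 / (2.7 + 6.44) ≈ 1.9024 days.
Remaining = 1350 × (1/2)^(4.54/1.9024) = 1350 × (1/2)^2.3865 ≈ 258.19 MBq.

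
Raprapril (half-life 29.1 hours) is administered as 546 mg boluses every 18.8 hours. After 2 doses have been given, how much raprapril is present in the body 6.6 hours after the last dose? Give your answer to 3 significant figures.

The 2 doses were given 25.4, 6.6 hours ago.
Total = 546·(1/2)^(25.4/29.1) + 546·(1/2)^(6.6/29.1)
      = 298.15 + 466.57 ≈ 764.72 mg.

765 mg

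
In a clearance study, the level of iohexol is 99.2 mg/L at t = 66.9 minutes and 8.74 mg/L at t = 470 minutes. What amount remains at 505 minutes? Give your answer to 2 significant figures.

7.1 mg/L

Over Δt = 470 − 66.9 = 403.1 minutes, the level fell by a factor of 99.2/8.74 ≈ 11.35.
n = log₂(11.35) ≈ 3.5046 half-lives, so t½ = 403.1/3.5046 ≈ 115.02 minutes.
From t = 470 to t = 505: 8.74 × (1/2)^((505−470)/115.02) ≈ 7.078 mg/L.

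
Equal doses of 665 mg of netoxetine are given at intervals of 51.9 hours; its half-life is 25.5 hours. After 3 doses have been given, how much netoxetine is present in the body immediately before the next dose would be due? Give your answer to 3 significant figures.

The 3 doses were given 155.7, 103.8, 51.9 hours ago.
Total = 665·(1/2)^(155.7/25.5) + 665·(1/2)^(103.8/25.5) + 665·(1/2)^(51.9/25.5)
      = 9.6553 + 39.578 + 162.23 ≈ 211.47 mg.

211 mg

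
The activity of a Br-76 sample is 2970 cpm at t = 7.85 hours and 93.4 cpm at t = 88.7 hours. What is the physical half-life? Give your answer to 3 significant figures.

Over Δt = 88.7 − 7.85 = 80.85 hours, the level fell by a factor of 2970/93.4 ≈ 31.799.
n = log₂(31.799) ≈ 4.9909 half-lives, so t½ = 80.85/4.9909 ≈ 16.199 hours.

16.2 hours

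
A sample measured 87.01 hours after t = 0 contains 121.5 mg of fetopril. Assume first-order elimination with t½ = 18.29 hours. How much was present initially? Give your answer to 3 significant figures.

Number of half-lives elapsed: n = 87.01/18.29 ≈ 4.7572.
A₀ = A × 2^n = 121.5 × 2^4.7572 = 121.5 × 27.044 ≈ 3285.9 mg.

3290 mg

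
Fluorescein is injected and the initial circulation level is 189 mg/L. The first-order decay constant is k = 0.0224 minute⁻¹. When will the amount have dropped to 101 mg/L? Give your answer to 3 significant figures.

t½ = ln 2 / k = 0.69315 / 0.0224 ≈ 30.944 minutes.
Fraction remaining = 101/189 ≈ 0.53439.
n = log₂(189/101) = ln(1.8713)/ln 2 ≈ 0.90403 half-lives.
t = n × t½ = 0.90403 × 30.944 ≈ 27.974 minutes.

28.0 minutes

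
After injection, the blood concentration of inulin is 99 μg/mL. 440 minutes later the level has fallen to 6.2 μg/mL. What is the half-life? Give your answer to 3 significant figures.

A/A₀ = 6.2/99 ≈ 0.062626.
n = log₂(15.968) ≈ 3.9971 half-lives elapsed in 440 minutes.
t½ = 440/3.9971 ≈ 110.08 minutes.

110 minutes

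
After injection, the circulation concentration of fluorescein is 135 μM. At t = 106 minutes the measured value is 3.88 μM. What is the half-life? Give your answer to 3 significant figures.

A/A₀ = 3.88/135 ≈ 0.028741.
n = log₂(34.794) ≈ 5.1208 half-lives elapsed in 106 minutes.
t½ = 106/5.1208 ≈ 20.7 minutes.

20.7 minutes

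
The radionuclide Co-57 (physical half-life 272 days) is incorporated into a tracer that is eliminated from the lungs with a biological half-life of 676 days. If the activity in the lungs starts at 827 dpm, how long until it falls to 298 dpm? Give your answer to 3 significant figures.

286 days

1/t_eff = 1/t_phys + 1/t_biol = 1/272 + 1/676 = 0.0051558 per day.
t_eff = 272 × 676 / (272 + 676) ≈ 193.96 days.
n = log₂(827/298) ≈ 1.4726; t = 1.4726 × 193.96 ≈ 285.62 days.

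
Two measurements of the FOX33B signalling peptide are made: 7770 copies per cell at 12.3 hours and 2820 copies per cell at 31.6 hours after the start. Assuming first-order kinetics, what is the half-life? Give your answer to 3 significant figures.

13.2 hours

Over Δt = 31.6 − 12.3 = 19.3 hours, the level fell by a factor of 7770/2820 ≈ 2.7553.
n = log₂(2.7553) ≈ 1.4622 half-lives, so t½ = 19.3/1.4622 ≈ 13.199 hours.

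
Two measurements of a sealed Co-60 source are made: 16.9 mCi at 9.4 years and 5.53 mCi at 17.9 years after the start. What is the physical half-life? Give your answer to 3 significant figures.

Over Δt = 17.9 − 9.4 = 8.5 years, the level fell by a factor of 16.9/5.53 ≈ 3.0561.
n = log₂(3.0561) ≈ 1.6117 half-lives, so t½ = 8.5/1.6117 ≈ 5.274 years.

5.27 years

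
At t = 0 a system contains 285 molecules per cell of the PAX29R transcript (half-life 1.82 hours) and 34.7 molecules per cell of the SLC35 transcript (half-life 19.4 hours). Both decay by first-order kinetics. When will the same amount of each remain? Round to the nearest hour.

Set 285·(1/2)^(t/1.82) = 34.7·(1/2)^(t/19.4).
Taking log₂: log₂(285/34.7) = t·(1/1.82 − 1/19.4).
log₂(8.2133) = 3.038; 1/1.82 − 1/19.4 = 0.4979.
t = 3.038 / 0.4979 ≈ 6.1015 hours.

6 hours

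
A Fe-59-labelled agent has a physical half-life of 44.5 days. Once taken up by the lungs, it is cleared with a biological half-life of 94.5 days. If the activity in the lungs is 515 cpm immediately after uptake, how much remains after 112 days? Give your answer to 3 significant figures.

1/t_eff = 1/t_phys + 1/t_biol = 1/44.5 + 1/94.5 = 0.033054 per day.
t_eff = 44.5 × 94.5 / (44.5 + 94.5) ≈ 30.254 days.
Remaining = 515 × (1/2)^(112/30.254) = 515 × (1/2)^3.702 ≈ 39.571 cpm.

39.6 cpm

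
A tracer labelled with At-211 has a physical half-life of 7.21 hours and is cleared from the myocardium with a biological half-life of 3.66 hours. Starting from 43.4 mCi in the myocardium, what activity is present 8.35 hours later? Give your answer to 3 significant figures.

4.00 mCi

1/t_eff = 1/t_phys + 1/t_biol = 1/7.21 + 1/3.66 = 0.41192 per hour.
t_eff = 7.21 × 3.66 / (7.21 + 3.66) ≈ 2.4277 hours.
Remaining = 43.4 × (1/2)^(8.35/2.4277) = 43.4 × (1/2)^3.4395 ≈ 4.0002 mCi.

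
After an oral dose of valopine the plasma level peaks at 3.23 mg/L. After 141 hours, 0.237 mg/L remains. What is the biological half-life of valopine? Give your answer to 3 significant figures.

A/A₀ = 0.237/3.23 ≈ 0.073375.
n = log₂(13.629) ≈ 3.7686 half-lives elapsed in 141 hours.
t½ = 141/3.7686 ≈ 37.415 hours.

37.4 hours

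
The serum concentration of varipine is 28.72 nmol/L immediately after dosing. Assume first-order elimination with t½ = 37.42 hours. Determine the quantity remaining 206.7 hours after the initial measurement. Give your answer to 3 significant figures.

0.624 nmol/L

Number of half-lives: n = 206.7/37.42 ≈ 5.5238.
Remaining = 28.72 × (1/2)^5.5238 = 28.72 × 0.021736 ≈ 0.62425 nmol/L.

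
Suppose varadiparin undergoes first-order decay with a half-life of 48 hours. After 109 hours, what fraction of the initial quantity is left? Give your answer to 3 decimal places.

0.207

n = 109/48 ≈ 2.2708 half-lives.
Fraction remaining = (1/2)^2.2708 ≈ 0.20721.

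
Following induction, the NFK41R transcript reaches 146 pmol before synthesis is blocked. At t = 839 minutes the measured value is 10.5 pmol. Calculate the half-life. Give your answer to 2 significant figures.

A/A₀ = 10.5/146 ≈ 0.071918.
n = log₂(13.905) ≈ 3.7975 half-lives elapsed in 839 minutes.
t½ = 839/3.7975 ≈ 220.93 minutes.

220 minutes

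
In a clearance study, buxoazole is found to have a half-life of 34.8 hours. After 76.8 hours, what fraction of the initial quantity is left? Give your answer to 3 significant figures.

0.217

n = 76.8/34.8 ≈ 2.2069 half-lives.
Fraction remaining = (1/2)^2.2069 ≈ 0.2166.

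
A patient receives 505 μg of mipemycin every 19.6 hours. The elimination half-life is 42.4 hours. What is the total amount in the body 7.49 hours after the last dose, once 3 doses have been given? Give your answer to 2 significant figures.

1000 μg

The 3 doses were given 46.69, 27.09, 7.49 hours ago.
Total = 505·(1/2)^(46.69/42.4) + 505·(1/2)^(27.09/42.4) + 505·(1/2)^(7.49/42.4)
      = 235.4 + 324.31 + 446.8 ≈ 1006.5 μg.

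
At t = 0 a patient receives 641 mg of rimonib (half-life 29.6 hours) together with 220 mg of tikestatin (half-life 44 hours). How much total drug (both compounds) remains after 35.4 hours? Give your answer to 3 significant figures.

406 mg

rimonib: 641 × (1/2)^(35.4/29.6) = 641 × (1/2)^1.1959 ≈ 279.8 mg.
tikestatin: 220 × (1/2)^(35.4/44) = 220 × (1/2)^0.80455 ≈ 125.96 mg.
Total = 279.8 + 125.96 ≈ 405.76 mg.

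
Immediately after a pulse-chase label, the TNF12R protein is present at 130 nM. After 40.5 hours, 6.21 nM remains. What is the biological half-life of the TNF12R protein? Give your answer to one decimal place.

A/A₀ = 6.21/130 ≈ 0.047769.
n = log₂(20.934) ≈ 4.3878 half-lives elapsed in 40.5 hours.
t½ = 40.5/4.3878 ≈ 9.2302 hours.

9.2 hours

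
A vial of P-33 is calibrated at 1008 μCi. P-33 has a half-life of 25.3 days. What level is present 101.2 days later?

Elapsed time is 4 half-lives (101.2/25.3).
Each half-life halves the amount: 1008 × (1/2)^4 = 1008/16 = 63 μCi.

63 μCi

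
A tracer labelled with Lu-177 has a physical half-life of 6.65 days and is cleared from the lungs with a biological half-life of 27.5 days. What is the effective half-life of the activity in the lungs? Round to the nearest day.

5 days

1/t_eff = 1/t_phys + 1/t_biol = 1/6.65 + 1/27.5 = 0.18674 per day.
t_eff = 6.65 × 27.5 / (6.65 + 27.5) ≈ 5.3551 days.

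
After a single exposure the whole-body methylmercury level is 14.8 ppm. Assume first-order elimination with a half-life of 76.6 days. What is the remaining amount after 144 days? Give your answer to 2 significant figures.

4.0 ppm

Number of half-lives: n = 144/76.6 ≈ 1.8799.
Remaining = 14.8 × (1/2)^1.8799 = 14.8 × 0.2717 ≈ 4.0212 ppm.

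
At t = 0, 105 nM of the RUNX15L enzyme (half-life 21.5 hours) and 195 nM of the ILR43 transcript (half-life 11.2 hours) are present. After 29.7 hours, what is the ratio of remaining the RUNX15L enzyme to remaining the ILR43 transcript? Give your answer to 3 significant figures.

RUNX15L enzyme: 105 × (1/2)^(29.7/21.5) = 105 × (1/2)^1.3814 ≈ 40.304 nM.
ILR43 transcript: 195 × (1/2)^(29.7/11.2) = 195 × (1/2)^2.6518 ≈ 31.029 nM.
Ratio ≈ 40.304 / 31.029 ≈ 1.2989.

1.30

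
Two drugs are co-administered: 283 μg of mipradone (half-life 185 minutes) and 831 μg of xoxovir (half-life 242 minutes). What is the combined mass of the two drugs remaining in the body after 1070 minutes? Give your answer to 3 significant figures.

43.9 μg

mipradone: 283 × (1/2)^(1070/185) = 283 × (1/2)^5.7838 ≈ 5.1368 μg.
xoxovir: 831 × (1/2)^(1070/242) = 831 × (1/2)^4.4215 ≈ 38.779 μg.
Total = 5.1368 + 38.779 ≈ 43.916 μg.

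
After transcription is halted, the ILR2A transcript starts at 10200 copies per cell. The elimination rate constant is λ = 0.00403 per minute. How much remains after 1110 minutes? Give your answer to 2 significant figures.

t½ = ln 2 / λ = 0.69315 / 0.00403 ≈ 172 minutes.
Number of half-lives: n = 1110/172 ≈ 6.4536.
Remaining = 10200 × (1/2)^6.4536 = 10200 × 0.01141 ≈ 116.38 copies per cell.

120 copies per cell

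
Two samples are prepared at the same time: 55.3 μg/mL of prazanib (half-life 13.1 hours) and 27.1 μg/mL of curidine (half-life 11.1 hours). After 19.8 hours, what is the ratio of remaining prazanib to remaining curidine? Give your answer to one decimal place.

prazanib: 55.3 × (1/2)^(19.8/13.1) = 55.3 × (1/2)^1.5115 ≈ 19.397 μg/mL.
curidine: 27.1 × (1/2)^(19.8/11.1) = 27.1 × (1/2)^1.7838 ≈ 7.8704 μg/mL.
Ratio ≈ 19.397 / 7.8704 ≈ 2.4645.

2.5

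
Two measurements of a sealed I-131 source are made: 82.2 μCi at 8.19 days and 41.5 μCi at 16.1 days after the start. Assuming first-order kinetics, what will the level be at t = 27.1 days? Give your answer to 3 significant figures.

Over Δt = 16.1 − 8.19 = 7.91 days, the level fell by a factor of 82.2/41.5 ≈ 1.9807.
n = log₂(1.9807) ≈ 0.98603 half-lives, so t½ = 7.91/0.98603 ≈ 8.0221 days.
From t = 16.1 to t = 27.1: 41.5 × (1/2)^((27.1−16.1)/8.0221) ≈ 16.042 μCi.

16.0 μCi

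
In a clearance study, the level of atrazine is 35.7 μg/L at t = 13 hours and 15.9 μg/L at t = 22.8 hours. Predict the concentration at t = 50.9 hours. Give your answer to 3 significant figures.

Over Δt = 22.8 − 13 = 9.8 hours, the level fell by a factor of 35.7/15.9 ≈ 2.2453.
n = log₂(2.2453) ≈ 1.1669 half-lives, so t½ = 9.8/1.1669 ≈ 8.3983 hours.
From t = 22.8 to t = 50.9: 15.9 × (1/2)^((50.9−22.8)/8.3983) ≈ 1.5638 μg/L.

1.56 μg/L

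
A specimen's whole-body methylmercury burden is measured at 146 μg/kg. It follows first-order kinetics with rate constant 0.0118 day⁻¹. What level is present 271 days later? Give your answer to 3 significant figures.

t½ = ln 2 / k = 0.69315 / 0.0118 ≈ 58.741 days.
Number of half-lives: n = 271/58.741 ≈ 4.6135.
Remaining = 146 × (1/2)^4.6135 = 146 × 0.040852 ≈ 5.9644 μg/kg.

5.96 μg/kg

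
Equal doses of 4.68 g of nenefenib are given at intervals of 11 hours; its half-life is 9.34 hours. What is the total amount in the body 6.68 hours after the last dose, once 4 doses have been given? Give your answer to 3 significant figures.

4.91 g

The 4 doses were given 39.68, 28.68, 17.68, 6.68 hours ago.
Total = 4.68·(1/2)^(39.68/9.34) + 4.68·(1/2)^(28.68/9.34) + 4.68·(1/2)^(17.68/9.34) + 4.68·(1/2)^(6.68/9.34)
      = 0.24624 + 0.55704 + 1.2601 + 2.8507 ≈ 4.9141 g.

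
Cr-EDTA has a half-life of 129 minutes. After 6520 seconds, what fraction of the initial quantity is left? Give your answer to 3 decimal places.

0.558

6520 seconds = 108.667 minutes.
n = 108.667/129 ≈ 0.84238 half-lives.
Fraction remaining = (1/2)^0.84238 ≈ 0.55772.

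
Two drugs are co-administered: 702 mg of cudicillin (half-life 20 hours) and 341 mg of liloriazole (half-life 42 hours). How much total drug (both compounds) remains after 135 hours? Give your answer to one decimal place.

43.3 mg

cudicillin: 702 × (1/2)^(135/20) = 702 × (1/2)^6.75 ≈ 6.5221 mg.
liloriazole: 341 × (1/2)^(135/42) = 341 × (1/2)^3.2143 ≈ 36.742 mg.
Total = 6.5221 + 36.742 ≈ 43.264 mg.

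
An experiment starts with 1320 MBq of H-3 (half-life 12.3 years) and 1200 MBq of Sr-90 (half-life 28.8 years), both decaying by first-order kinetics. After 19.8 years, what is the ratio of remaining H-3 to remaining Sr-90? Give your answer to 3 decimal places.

H-3: 1320 × (1/2)^(19.8/12.3) = 1320 × (1/2)^1.6098 ≈ 432.5 MBq.
Sr-90: 1200 × (1/2)^(19.8/28.8) = 1200 × (1/2)^0.6875 ≈ 745.11 MBq.
Ratio ≈ 432.5 / 745.11 ≈ 0.58045.

0.580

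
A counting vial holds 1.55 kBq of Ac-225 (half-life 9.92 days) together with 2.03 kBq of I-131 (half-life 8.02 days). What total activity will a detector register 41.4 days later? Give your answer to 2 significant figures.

Ac-225: 1.55 × (1/2)^(41.4/9.92) = 1.55 × (1/2)^4.1734 ≈ 0.085905 kBq.
I-131: 2.03 × (1/2)^(41.4/8.02) = 2.03 × (1/2)^5.1621 ≈ 0.056696 kBq.
Total = 0.085905 + 0.056696 ≈ 0.1426 kBq.

0.14 kBq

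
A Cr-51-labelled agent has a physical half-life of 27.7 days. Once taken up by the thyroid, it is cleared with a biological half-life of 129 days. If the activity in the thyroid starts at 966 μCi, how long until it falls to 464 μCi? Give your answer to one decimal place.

1/t_eff = 1/t_phys + 1/t_biol = 1/27.7 + 1/129 = 0.043853 per day.
t_eff = 27.7 × 129 / (27.7 + 129) ≈ 22.803 days.
n = log₂(966/464) ≈ 1.0579; t = 1.0579 × 22.803 ≈ 24.124 days.

24.1 days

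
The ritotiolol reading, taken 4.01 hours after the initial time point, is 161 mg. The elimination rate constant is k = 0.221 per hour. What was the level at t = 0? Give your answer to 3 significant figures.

t½ = ln 2 / k = 0.69315 / 0.221 ≈ 3.1364 hours.
Number of half-lives elapsed: n = 4.01/3.1364 ≈ 1.2785.
A₀ = A × 2^n = 161 × 2^1.2785 = 161 × 2.4259 ≈ 390.57 mg.

391 mg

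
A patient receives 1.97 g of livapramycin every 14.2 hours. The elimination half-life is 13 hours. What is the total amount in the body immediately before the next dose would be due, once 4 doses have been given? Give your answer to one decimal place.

The 4 doses were given 56.8, 42.6, 28.4, 14.2 hours ago.
Total = 1.97·(1/2)^(56.8/13) + 1.97·(1/2)^(42.6/13) + 1.97·(1/2)^(28.4/13) + 1.97·(1/2)^(14.2/13)
      = 0.095323 + 0.20324 + 0.43334 + 0.92395 ≈ 1.6559 g.

1.7 g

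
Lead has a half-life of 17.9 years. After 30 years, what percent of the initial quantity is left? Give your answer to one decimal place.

n = 30/17.9 ≈ 1.676 half-lives.
Fraction remaining = (1/2)^1.676 ≈ 0.31295, i.e. 31.295%.

31.3%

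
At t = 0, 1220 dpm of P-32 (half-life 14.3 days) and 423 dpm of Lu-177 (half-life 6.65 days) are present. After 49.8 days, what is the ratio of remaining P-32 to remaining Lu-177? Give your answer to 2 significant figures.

P-32: 1220 × (1/2)^(49.8/14.3) = 1220 × (1/2)^3.4825 ≈ 109.15 dpm.
Lu-177: 423 × (1/2)^(49.8/6.65) = 423 × (1/2)^7.4887 ≈ 2.3551 dpm.
Ratio ≈ 109.15 / 2.3551 ≈ 46.345.

46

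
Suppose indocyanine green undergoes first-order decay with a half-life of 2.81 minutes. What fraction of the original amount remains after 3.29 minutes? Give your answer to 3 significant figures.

n = 3.29/2.81 ≈ 1.1708 half-lives.
Fraction remaining = (1/2)^1.1708 ≈ 0.44417.

0.444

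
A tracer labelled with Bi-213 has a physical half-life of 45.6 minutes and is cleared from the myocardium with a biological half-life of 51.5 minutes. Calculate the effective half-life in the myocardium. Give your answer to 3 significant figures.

1/t_eff = 1/t_phys + 1/t_biol = 1/45.6 + 1/51.5 = 0.041347 per minute.
t_eff = 45.6 × 51.5 / (45.6 + 51.5) ≈ 24.185 minutes.

24.2 minutes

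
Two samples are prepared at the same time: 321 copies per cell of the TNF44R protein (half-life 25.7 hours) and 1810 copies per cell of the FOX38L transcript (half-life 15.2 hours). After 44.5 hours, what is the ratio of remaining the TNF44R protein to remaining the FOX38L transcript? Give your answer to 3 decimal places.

TNF44R protein: 321 × (1/2)^(44.5/25.7) = 321 × (1/2)^1.7315 ≈ 96.664 copies per cell.
FOX38L transcript: 1810 × (1/2)^(44.5/15.2) = 1810 × (1/2)^2.9276 ≈ 237.89 copies per cell.
Ratio ≈ 96.664 / 237.89 ≈ 0.40634.

0.406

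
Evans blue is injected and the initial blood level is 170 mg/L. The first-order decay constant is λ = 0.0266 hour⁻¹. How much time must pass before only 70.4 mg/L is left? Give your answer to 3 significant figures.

t½ = ln 2 / λ = 0.69315 / 0.0266 ≈ 26.058 hours.
Fraction remaining = 70.4/170 ≈ 0.41412.
n = log₂(170/70.4) = ln(2.4148)/ln 2 ≈ 1.2719 half-lives.
t = n × t½ = 1.2719 × 26.058 ≈ 33.143 hours.

33.1 hours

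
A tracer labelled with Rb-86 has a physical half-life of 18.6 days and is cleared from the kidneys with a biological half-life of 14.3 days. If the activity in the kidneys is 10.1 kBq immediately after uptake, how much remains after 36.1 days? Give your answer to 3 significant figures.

0.457 kBq

1/t_eff = 1/t_phys + 1/t_biol = 1/18.6 + 1/14.3 = 0.12369 per day.
t_eff = 18.6 × 14.3 / (18.6 + 14.3) ≈ 8.0845 days.
Remaining = 10.1 × (1/2)^(36.1/8.0845) = 10.1 × (1/2)^4.4653 ≈ 0.45722 kBq.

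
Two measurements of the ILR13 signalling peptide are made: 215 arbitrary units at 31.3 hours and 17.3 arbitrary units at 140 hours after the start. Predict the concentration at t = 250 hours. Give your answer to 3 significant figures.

1.35 arbitrary units

Over Δt = 140 − 31.3 = 108.7 hours, the level fell by a factor of 215/17.3 ≈ 12.428.
n = log₂(12.428) ≈ 3.6355 half-lives, so t½ = 108.7/3.6355 ≈ 29.9 hours.
From t = 140 to t = 250: 17.3 × (1/2)^((250−140)/29.9) ≈ 1.3507 arbitrary units.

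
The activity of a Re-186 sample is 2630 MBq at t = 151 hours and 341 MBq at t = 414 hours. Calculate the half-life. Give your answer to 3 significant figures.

Over Δt = 414 − 151 = 263 hours, the level fell by a factor of 2630/341 ≈ 7.7126.
n = log₂(7.7126) ≈ 2.9472 half-lives, so t½ = 263/2.9472 ≈ 89.237 hours.

89.2 hours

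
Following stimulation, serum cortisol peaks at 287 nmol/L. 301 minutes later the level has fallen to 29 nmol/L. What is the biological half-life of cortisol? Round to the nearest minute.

91 minutes

A/A₀ = 29/287 ≈ 0.10105.
n = log₂(9.8966) ≈ 3.3069 half-lives elapsed in 301 minutes.
t½ = 301/3.3069 ≈ 91.021 minutes.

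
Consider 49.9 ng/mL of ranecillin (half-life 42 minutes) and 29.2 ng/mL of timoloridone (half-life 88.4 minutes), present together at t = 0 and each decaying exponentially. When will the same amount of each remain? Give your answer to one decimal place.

61.9 minutes

Set 49.9·(1/2)^(t/42) = 29.2·(1/2)^(t/88.4).
Taking log₂: log₂(49.9/29.2) = t·(1/42 − 1/88.4).
log₂(1.7089) = 0.77307; 1/42 − 1/88.4 = 0.012497.
t = 0.77307 / 0.012497 ≈ 61.859 minutes.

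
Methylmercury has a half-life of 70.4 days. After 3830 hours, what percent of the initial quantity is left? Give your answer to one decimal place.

20.8%

3830 hours = 159.583 days.
n = 159.583/70.4 ≈ 2.2668 half-lives.
Fraction remaining = (1/2)^2.2668 ≈ 0.20779, i.e. 20.779%.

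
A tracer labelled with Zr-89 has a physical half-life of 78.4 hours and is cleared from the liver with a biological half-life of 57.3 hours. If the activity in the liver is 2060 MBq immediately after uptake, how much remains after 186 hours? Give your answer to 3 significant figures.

41.9 MBq

1/t_eff = 1/t_phys + 1/t_biol = 1/78.4 + 1/57.3 = 0.030207 per hour.
t_eff = 78.4 × 57.3 / (78.4 + 57.3) ≈ 33.105 hours.
Remaining = 2060 × (1/2)^(186/33.105) = 2060 × (1/2)^5.6185 ≈ 41.93 MBq.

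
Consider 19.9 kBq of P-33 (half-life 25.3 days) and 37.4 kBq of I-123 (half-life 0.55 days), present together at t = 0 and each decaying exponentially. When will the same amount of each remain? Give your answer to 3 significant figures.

0.512 days

Set 19.9·(1/2)^(t/25.3) = 37.4·(1/2)^(t/0.55).
Taking log₂: log₂(19.9/37.4) = t·(1/25.3 − 1/0.55).
log₂(0.53209) = -0.91027; 1/25.3 − 1/0.55 = -1.7787.
t = -0.91027 / -1.7787 ≈ 0.51177 days.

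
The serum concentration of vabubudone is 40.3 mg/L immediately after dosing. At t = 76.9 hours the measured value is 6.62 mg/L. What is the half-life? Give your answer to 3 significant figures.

29.5 hours

A/A₀ = 6.62/40.3 ≈ 0.16427.
n = log₂(6.0876) ≈ 2.6059 half-lives elapsed in 76.9 hours.
t½ = 76.9/2.6059 ≈ 29.51 hours.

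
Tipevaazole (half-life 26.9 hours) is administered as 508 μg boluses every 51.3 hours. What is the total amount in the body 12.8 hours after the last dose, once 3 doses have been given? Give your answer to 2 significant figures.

490 μg

The 3 doses were given 115.4, 64.1, 12.8 hours ago.
Total = 508·(1/2)^(115.4/26.9) + 508·(1/2)^(64.1/26.9) + 508·(1/2)^(12.8/26.9)
      = 25.969 + 97.396 + 365.28 ≈ 488.64 μg.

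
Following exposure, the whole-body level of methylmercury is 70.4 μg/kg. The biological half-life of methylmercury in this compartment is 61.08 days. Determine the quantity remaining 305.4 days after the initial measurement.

2.2 μg/kg

Elapsed time is 5 half-lives (305.4/61.08).
Each half-life halves the amount: 70.4 × (1/2)^5 = 70.4/32 = 2.2 μg/kg.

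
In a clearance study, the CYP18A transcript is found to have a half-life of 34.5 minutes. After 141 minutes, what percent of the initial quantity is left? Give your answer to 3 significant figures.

n = 141/34.5 ≈ 4.087 half-lives.
Fraction remaining = (1/2)^4.087 ≈ 0.058844, i.e. 5.8844%.

5.88%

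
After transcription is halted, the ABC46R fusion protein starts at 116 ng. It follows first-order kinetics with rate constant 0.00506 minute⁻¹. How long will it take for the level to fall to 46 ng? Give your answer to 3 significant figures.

t½ = ln 2 / k = 0.69315 / 0.00506 ≈ 136.99 minutes.
Fraction remaining = 46/116 ≈ 0.39655.
n = log₂(116/46) = ln(2.5217)/ln 2 ≈ 1.3344 half-lives.
t = n × t½ = 1.3344 × 136.99 ≈ 182.8 minutes.

183 minutes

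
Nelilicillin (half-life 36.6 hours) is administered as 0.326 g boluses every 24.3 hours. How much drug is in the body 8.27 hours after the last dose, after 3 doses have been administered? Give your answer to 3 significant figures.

The 3 doses were given 56.87, 32.57, 8.27 hours ago.
Total = 0.326·(1/2)^(56.87/36.6) + 0.326·(1/2)^(32.57/36.6) + 0.326·(1/2)^(8.27/36.6)
      = 0.11104 + 0.17593 + 0.27874 ≈ 0.5657 g.

0.566 g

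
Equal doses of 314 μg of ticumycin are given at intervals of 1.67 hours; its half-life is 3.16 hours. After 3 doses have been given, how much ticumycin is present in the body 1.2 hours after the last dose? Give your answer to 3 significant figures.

525 μg

The 3 doses were given 4.54, 2.87, 1.2 hours ago.
Total = 314·(1/2)^(4.54/3.16) + 314·(1/2)^(2.87/3.16) + 314·(1/2)^(1.2/3.16)
      = 115.99 + 167.31 + 241.33 ≈ 524.64 μg.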